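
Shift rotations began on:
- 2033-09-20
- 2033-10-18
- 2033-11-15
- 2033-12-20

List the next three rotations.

All dates are Tuesdays, 28, 28, 35 days apart.
Specifically, the 3rd Tuesday of each month.
3rd Tuesday of January 2034: 2034-01-17.
3rd Tuesday of February 2034: 2034-02-21.
March 2034 — 3rd Tuesday is 2034-03-21.

2034-01-17, 2034-02-21, 2034-03-21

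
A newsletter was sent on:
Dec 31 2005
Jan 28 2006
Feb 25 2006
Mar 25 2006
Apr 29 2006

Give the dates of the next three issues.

May 27 2006, Jun 24 2006, Jul 29 2006

All Saturdays; the gaps (28, 28, 28, 35) vary with month length.
This is the last Saturday of each month.
Last Saturday of May 2006: May 27 2006.
June 2006 ends with Saturday Jun 24 2006.
Last Saturday of July 2006: Jul 29 2006.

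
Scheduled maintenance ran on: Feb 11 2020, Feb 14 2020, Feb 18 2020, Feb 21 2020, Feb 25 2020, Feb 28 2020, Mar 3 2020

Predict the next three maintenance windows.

Mar 6 2020, Mar 10 2020, Mar 13 2020

Gaps: 3, 4, 3, 4, 3, 4 days — not constant, but cyclic with period 2.
The events fall on every Tuesday and Friday.
Next Friday: Mar 6 2020.
Next Tuesday: Mar 10 2020.
Next Friday: Mar 13 2020.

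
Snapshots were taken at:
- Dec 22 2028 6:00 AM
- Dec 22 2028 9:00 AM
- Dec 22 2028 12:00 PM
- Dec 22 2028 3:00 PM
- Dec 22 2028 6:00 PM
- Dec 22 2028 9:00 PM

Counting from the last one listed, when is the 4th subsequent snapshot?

Spacing: 3, 3, 3, 3, 3 h — constant 3 h.
Dec 22 2028 9:00 PM + 3 h = Dec 23 2028 12:00 AM.
Dec 23 2028 12:00 AM + 3 h = Dec 23 2028 3:00 AM.
Dec 23 2028 3:00 AM + 3 h = Dec 23 2028 6:00 AM.
Dec 23 2028 6:00 AM + 3 h = Dec 23 2028 9:00 AM.

Dec 23 2028 9:00 AM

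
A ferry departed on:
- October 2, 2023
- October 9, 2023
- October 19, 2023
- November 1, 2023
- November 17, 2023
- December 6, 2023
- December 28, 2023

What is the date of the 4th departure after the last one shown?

April 24, 2024

The spacing grows by 3 each time: 7, 10, 13, 16, 19, 22 days.
Next gap: 25 days. December 28, 2023 + 25 days = January 22, 2024.
Next gap: 28 days. January 22, 2024 + 28 days = February 19, 2024.
Next gap: 31 days. February 19, 2024 + 31 days = March 21, 2024.
Next gap: 34 days. March 21, 2024 + 34 days = April 24, 2024.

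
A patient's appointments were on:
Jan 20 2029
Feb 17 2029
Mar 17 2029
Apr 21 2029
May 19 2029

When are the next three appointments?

Jun 16 2029, Jul 21 2029, Aug 18 2029

Gaps: 28, 28, 35, 28 days — a mix of 28 and 35. Every date is a Saturday.
Each is the 3rd Saturday of its month.
June 2029 — 3rd Saturday is Jun 16 2029.
July 2029 — 3rd Saturday is Jul 21 2029.
3rd Saturday of August 2029: Aug 18 2029.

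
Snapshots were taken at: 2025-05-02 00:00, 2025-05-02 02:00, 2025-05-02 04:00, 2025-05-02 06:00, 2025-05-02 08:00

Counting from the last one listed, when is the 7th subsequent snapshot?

Gaps: 2, 2, 2, 2 hours — each event is 2 hours after the previous one.
2025-05-02 08:00 + 2 h = 2025-05-02 10:00.
2025-05-02 10:00 + 2 h = 2025-05-02 12:00.
2025-05-02 12:00 + 2 h = 2025-05-02 14:00.
2025-05-02 14:00 + 2 h = 2025-05-02 16:00.
2025-05-02 16:00 + 2 h = 2025-05-02 18:00.
2025-05-02 18:00 + 2 h = 2025-05-02 20:00.
2025-05-02 20:00 + 2 h = 2025-05-02 22:00.

2025-05-02 22:00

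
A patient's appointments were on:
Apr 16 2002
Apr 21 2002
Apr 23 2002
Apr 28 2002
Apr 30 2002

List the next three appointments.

May 5 2002, May 7 2002, May 12 2002

The gap pattern 5, 2, 5, 2 repeats every 2 events.
These are the Tuesdays and Sundays of each week.
Next Sunday: May 5 2002.
The following Tuesday is May 7 2002.
Next Sunday: May 12 2002.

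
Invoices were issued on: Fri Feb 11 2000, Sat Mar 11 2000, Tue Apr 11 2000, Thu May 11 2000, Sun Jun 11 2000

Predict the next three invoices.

The day-of-month is always 11 (29, 31, 30, 31 days between events).
So this recurs on the 11th of each month.
Next: July 2000 → Tue Jul 11 2000.
Next: August 2000 → Fri Aug 11 2000.
September 2000: Mon Sep 11 2000.

Tue Jul 11 2000, Fri Aug 11 2000, Mon Sep 11 2000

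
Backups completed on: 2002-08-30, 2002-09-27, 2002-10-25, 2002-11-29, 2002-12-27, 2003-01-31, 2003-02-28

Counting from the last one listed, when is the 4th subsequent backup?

2003-06-27

Every date is a Friday; gaps 28, 28, 35, 28, 35, 28 days.
Each is the last Friday of its month (at least one falls on the 29th or later, ruling out '4th Friday').
March 2003 ends with Friday 2003-03-28.
April 2003 ends with Friday 2003-04-25.
Last Friday of May 2003: 2003-05-30.
June 2003 ends with Friday 2003-06-27.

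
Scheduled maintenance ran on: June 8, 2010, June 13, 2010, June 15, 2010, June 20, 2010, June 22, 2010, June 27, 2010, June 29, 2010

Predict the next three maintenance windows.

July 4, 2010; July 6, 2010; July 11, 2010

The gap pattern 5, 2, 5, 2, 5, 2 repeats every 2 events.
These are the Tuesdays and Sundays of each week.
The following Sunday is July 4, 2010.
The following Tuesday is July 6, 2010.
The following Sunday is July 11, 2010.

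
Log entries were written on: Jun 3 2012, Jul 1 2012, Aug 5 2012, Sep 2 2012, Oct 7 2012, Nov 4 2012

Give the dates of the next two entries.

Dec 2 2012, Jan 6 2013

Gaps: 28, 35, 28, 35, 28 days — a mix of 28 and 35. Every date is a Sunday.
Each is the 1st Sunday of its month.
1st Sunday of December 2012: Dec 2 2012.
January 2013 — 1st Sunday is Jan 6 2013.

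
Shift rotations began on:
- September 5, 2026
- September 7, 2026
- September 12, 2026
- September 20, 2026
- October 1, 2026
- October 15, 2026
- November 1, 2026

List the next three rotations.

November 21, 2026; December 14, 2026; January 9, 2027

The spacing grows by 3 each time: 2, 5, 8, 11, 14, 17 days.
Next gap: 20 days. November 1, 2026 + 20 days = November 21, 2026.
Next gap: 23 days. November 21, 2026 + 23 days = December 14, 2026.
Next gap: 26 days. December 14, 2026 + 26 days = January 9, 2027.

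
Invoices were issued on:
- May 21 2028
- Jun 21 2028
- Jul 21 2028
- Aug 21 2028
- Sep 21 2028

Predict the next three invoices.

Gaps: 31, 30, 31, 31 days — not constant. Every event is on the 21st of the month.
Pattern: the 21st of each month.
Next: October 2028 → Oct 21 2028.
Next: November 2028 → Nov 21 2028.
December 2028: Dec 21 2028.

Oct 21 2028, Nov 21 2028, Dec 21 2028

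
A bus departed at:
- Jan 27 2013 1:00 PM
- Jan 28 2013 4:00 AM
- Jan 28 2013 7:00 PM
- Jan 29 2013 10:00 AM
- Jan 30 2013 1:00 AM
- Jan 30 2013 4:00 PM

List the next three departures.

Jan 31 2013 7:00 AM, Jan 31 2013 10:00 PM, Feb 1 2013 1:00 PM

The interval is a steady 15 hours (15, 15, 15, 15, 15).
Jan 30 2013 4:00 PM + 15 h = Jan 31 2013 7:00 AM.
Jan 31 2013 7:00 AM + 15 h = Jan 31 2013 10:00 PM.
Jan 31 2013 10:00 PM + 15 h = Feb 1 2013 1:00 PM.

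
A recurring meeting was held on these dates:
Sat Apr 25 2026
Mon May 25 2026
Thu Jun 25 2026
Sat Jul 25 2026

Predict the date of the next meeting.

The day-of-month is always 25 (30, 31, 30 days between events).
So this recurs on the 25th of each month.
Next: August 2026 → Tue Aug 25 2026.

Tue Aug 25 2026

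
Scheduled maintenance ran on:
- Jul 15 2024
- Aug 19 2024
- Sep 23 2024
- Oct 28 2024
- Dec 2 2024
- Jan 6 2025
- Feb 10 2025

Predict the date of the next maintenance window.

Mar 17 2025

Every event comes 35 days after the last (35, 35, 35, 35, 35, 35).
Feb 10 2025 + 35 days = Mar 17 2025.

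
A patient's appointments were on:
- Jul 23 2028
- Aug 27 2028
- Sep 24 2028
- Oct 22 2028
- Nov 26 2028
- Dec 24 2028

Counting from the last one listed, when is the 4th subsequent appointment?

These are Sundays at 28- or 35-day spacing (35, 28, 28, 35, 28).
The pattern: 4th Sunday of the month.
4th Sunday of January 2029: Jan 28 2029.
4th Sunday of February 2029: Feb 25 2029.
March 2029 — 4th Sunday is Mar 25 2029.
4th Sunday of April 2029: Apr 22 2029.

Apr 22 2029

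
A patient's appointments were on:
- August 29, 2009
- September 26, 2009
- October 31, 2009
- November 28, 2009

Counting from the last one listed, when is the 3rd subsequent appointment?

February 27, 2010

These are Saturdays with 28, 35, 28-day gaps.
Each is the final Saturday of its month — August 29, 2009 is past the 28th, so '4th Saturday' doesn't fit.
December 2009 ends with Saturday December 26, 2009.
January 2010 ends with Saturday January 30, 2010.
February 2010 ends with Saturday February 27, 2010.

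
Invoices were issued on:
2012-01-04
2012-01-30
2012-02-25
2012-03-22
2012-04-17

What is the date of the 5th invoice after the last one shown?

The spacing is 26, 26, 26, 26 days — always 26 days.
2012-04-17 + 26 days = 2012-05-13.
2012-05-13 + 26 days = 2012-06-08.
2012-06-08 + 26 days = 2012-07-04.
2012-07-04 + 26 days = 2012-07-30.
2012-07-30 + 26 days = 2012-08-25.

2012-08-25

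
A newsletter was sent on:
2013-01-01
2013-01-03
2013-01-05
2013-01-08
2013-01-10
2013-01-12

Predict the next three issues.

Gaps: 2, 2, 3, 2, 2 days — not constant, but cyclic with period 3.
The events fall on every Tuesday, Thursday and Saturday.
The following Tuesday is 2013-01-15.
Next Thursday: 2013-01-17.
The following Saturday is 2013-01-19.

2013-01-15, 2013-01-17, 2013-01-19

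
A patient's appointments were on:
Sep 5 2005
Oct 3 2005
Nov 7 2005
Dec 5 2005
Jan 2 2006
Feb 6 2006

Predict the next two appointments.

These are Mondays at 28- or 35-day spacing (28, 35, 28, 28, 35).
The pattern: 1st Monday of the month.
1st Monday of March 2006: Mar 6 2006.
April 2006 — 1st Monday is Apr 3 2006.

Mar 6 2006, Apr 3 2006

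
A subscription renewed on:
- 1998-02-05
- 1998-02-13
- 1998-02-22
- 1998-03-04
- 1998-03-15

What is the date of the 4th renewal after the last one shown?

Intervals are 8, 9, 10, 11 days — an arithmetic progression with common difference 1.
Next gap: 12 days. 1998-03-15 + 12 days = 1998-03-27.
Next gap: 13 days. 1998-03-27 + 13 days = 1998-04-09.
Next gap: 14 days. 1998-04-09 + 14 days = 1998-04-23.
Next gap: 15 days. 1998-04-23 + 15 days = 1998-05-08.

1998-05-08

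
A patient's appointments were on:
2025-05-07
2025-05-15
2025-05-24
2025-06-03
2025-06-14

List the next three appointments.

Intervals are 8, 9, 10, 11 days — an arithmetic progression with common difference 1.
Next gap: 12 days. 2025-06-14 + 12 days = 2025-06-26.
Next gap: 13 days. 2025-06-26 + 13 days = 2025-07-09.
Next gap: 14 days. 2025-07-09 + 14 days = 2025-07-23.

2025-06-26, 2025-07-09, 2025-07-23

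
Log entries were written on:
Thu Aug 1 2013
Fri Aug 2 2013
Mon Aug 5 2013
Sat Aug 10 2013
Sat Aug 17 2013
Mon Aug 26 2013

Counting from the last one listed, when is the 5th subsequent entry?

Sat Nov 9 2013

The spacing grows by 2 each time: 1, 3, 5, 7, 9 days.
Next gap: 11 days. Mon Aug 26 2013 + 11 days = Fri Sep 6 2013.
Next gap: 13 days. Fri Sep 6 2013 + 13 days = Thu Sep 19 2013.
Next gap: 15 days. Thu Sep 19 2013 + 15 days = Fri Oct 4 2013.
Next gap: 17 days. Fri Oct 4 2013 + 17 days = Mon Oct 21 2013.
Next gap: 19 days. Mon Oct 21 2013 + 19 days = Sat Nov 9 2013.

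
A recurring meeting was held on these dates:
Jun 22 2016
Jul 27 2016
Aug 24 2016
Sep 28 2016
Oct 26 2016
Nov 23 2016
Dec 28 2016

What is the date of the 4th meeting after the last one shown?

Apr 26 2017

All dates are Wednesdays, 35, 28, 35, 28, 28, 35 days apart.
Specifically, the 4th Wednesday of each month.
4th Wednesday of January 2017: Jan 25 2017.
4th Wednesday of February 2017: Feb 22 2017.
4th Wednesday of March 2017: Mar 22 2017.
April 2017 — 4th Wednesday is Apr 26 2017.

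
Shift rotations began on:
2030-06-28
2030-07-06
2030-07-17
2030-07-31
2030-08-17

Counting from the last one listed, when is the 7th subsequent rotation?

Gaps: 8, 11, 14, 17 days — each gap is 3 larger than the previous one.
Next gap: 20 days. 2030-08-17 + 20 days = 2030-09-06.
Next gap: 23 days. 2030-09-06 + 23 days = 2030-09-29.
Next gap: 26 days. 2030-09-29 + 26 days = 2030-10-25.
Next gap: 29 days. 2030-10-25 + 29 days = 2030-11-23.
Next gap: 32 days. 2030-11-23 + 32 days = 2030-12-25.
Next gap: 35 days. 2030-12-25 + 35 days = 2031-01-29.
Next gap: 38 days. 2031-01-29 + 38 days = 2031-03-08.

2031-03-08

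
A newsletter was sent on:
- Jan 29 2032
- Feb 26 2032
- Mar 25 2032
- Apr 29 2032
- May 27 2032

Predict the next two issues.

Jun 24 2032, Jul 29 2032

All Thursdays; the gaps (28, 28, 35, 28) vary with month length.
This is the last Thursday of each month.
June 2032 ends with Thursday Jun 24 2032.
July 2032 ends with Thursday Jul 29 2032.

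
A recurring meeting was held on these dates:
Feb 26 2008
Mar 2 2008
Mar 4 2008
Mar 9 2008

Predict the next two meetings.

Mar 11 2008, Mar 16 2008

Gaps: 5, 2, 5 days — not constant, but cyclic with period 2.
The events fall on every Tuesday and Sunday.
The following Tuesday is Mar 11 2008.
Next Sunday: Mar 16 2008.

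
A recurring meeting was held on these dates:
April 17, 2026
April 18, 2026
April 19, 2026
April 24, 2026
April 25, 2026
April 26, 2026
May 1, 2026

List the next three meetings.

May 2, 2026; May 3, 2026; May 8, 2026

The gap pattern 1, 1, 5, 1, 1, 5 repeats every 3 events.
These are the Fridays, Saturdays and Sundays of each week.
The following Saturday is May 2, 2026.
Next Sunday: May 3, 2026.
Next Friday: May 8, 2026.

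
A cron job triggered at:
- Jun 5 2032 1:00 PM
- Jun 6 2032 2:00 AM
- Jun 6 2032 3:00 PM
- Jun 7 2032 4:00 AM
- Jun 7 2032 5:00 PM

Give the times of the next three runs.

Jun 8 2032 6:00 AM, Jun 8 2032 7:00 PM, Jun 9 2032 8:00 AM

The interval is a steady 13 hours (13, 13, 13, 13).
Jun 7 2032 5:00 PM + 13 h = Jun 8 2032 6:00 AM.
Jun 8 2032 6:00 AM + 13 h = Jun 8 2032 7:00 PM.
Jun 8 2032 7:00 PM + 13 h = Jun 9 2032 8:00 AM.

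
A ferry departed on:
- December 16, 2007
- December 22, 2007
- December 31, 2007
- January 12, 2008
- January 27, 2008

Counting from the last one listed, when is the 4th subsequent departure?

Gaps: 6, 9, 12, 15 days — each gap is 3 larger than the previous one.
Next gap: 18 days. January 27, 2008 + 18 days = February 14, 2008.
Next gap: 21 days. February 14, 2008 + 21 days = March 6, 2008.
Next gap: 24 days. March 6, 2008 + 24 days = March 30, 2008.
Next gap: 27 days. March 30, 2008 + 27 days = April 26, 2008.

April 26, 2008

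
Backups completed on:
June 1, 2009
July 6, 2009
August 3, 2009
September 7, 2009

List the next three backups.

October 5, 2009; November 2, 2009; December 7, 2009

Gaps: 35, 28, 35 days — a mix of 28 and 35. Every date is a Monday.
Each is the 1st Monday of its month.
October 2009 — 1st Monday is October 5, 2009.
1st Monday of November 2009: November 2, 2009.
1st Monday of December 2009: December 7, 2009.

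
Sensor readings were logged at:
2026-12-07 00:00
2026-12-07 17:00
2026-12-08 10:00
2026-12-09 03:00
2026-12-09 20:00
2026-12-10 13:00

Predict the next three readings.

Spacing: 17, 17, 17, 17, 17 h — constant 17 h.
2026-12-10 13:00 + 17 h = 2026-12-11 06:00.
2026-12-11 06:00 + 17 h = 2026-12-11 23:00.
2026-12-11 23:00 + 17 h = 2026-12-12 16:00.

2026-12-11 06:00, 2026-12-11 23:00, 2026-12-12 16:00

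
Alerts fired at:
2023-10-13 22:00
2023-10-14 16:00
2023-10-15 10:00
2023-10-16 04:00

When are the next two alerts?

The interval is a steady 18 hours (18, 18, 18).
2023-10-16 04:00 + 18 h = 2023-10-16 22:00.
2023-10-16 22:00 + 18 h = 2023-10-17 16:00.

2023-10-16 22:00, 2023-10-17 16:00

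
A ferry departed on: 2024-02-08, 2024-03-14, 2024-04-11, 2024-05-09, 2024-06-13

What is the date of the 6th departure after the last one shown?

Gaps: 35, 28, 28, 35 days — a mix of 28 and 35. Every date is a Thursday.
Each is the 2nd Thursday of its month.
July 2024 — 2nd Thursday is 2024-07-11.
August 2024 — 2nd Thursday is 2024-08-08.
September 2024 — 2nd Thursday is 2024-09-12.
2nd Thursday of October 2024: 2024-10-10.
November 2024 — 2nd Thursday is 2024-11-14.
December 2024 — 2nd Thursday is 2024-12-12.

2024-12-12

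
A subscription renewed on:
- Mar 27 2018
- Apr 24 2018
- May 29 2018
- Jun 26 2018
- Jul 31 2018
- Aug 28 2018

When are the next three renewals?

Sep 25 2018, Oct 30 2018, Nov 27 2018

All Tuesdays; the gaps (28, 35, 28, 35, 28) vary with month length.
This is the last Tuesday of each month.
Last Tuesday of September 2018: Sep 25 2018.
October 2018 ends with Tuesday Oct 30 2018.
November 2018 ends with Tuesday Nov 27 2018.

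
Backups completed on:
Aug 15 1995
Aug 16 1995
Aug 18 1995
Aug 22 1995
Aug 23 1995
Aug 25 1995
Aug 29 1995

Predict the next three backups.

The gap pattern 1, 2, 4, 1, 2, 4 repeats every 3 events.
These are the Tuesdays, Wednesdays and Fridays of each week.
The following Wednesday is Aug 30 1995.
Next Friday: Sep 1 1995.
The following Tuesday is Sep 5 1995.

Aug 30 1995, Sep 1 1995, Sep 5 1995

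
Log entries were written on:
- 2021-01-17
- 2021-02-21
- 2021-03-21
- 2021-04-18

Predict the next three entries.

2021-05-16, 2021-06-20, 2021-07-18

All dates are Sundays, 35, 28, 28 days apart.
Specifically, the 3rd Sunday of each month.
3rd Sunday of May 2021: 2021-05-16.
June 2021 — 3rd Sunday is 2021-06-20.
3rd Sunday of July 2021: 2021-07-18.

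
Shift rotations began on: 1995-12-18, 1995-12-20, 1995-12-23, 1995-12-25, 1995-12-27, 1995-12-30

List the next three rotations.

1996-01-01, 1996-01-03, 1996-01-06

Every event lands on a Monday or Wednesday or Saturday (gaps cycle 2, 3, 2, 2, 3).
So the schedule is: every Monday, Wednesday and Saturday.
Next Monday: 1996-01-01.
The following Wednesday is 1996-01-03.
The following Saturday is 1996-01-06.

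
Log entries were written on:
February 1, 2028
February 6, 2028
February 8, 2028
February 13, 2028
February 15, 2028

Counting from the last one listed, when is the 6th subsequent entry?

The gap pattern 5, 2, 5, 2 repeats every 2 events.
These are the Tuesdays and Sundays of each week.
Next Sunday: February 20, 2028.
The following Tuesday is February 22, 2028.
Next Sunday: February 27, 2028.
The following Tuesday is February 29, 2028.
The following Sunday is March 5, 2028.
Next Tuesday: March 7, 2028.

March 7, 2028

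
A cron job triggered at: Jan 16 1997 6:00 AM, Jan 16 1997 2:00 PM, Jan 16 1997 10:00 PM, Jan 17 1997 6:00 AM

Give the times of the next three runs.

Spacing: 8, 8, 8 h — constant 8 h.
Jan 17 1997 6:00 AM + 8 h = Jan 17 1997 2:00 PM.
Jan 17 1997 2:00 PM + 8 h = Jan 17 1997 10:00 PM.
Jan 17 1997 10:00 PM + 8 h = Jan 18 1997 6:00 AM.

Jan 17 1997 2:00 PM, Jan 17 1997 10:00 PM, Jan 18 1997 6:00 AM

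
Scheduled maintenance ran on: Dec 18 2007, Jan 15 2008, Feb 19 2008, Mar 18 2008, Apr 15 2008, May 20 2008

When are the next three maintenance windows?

These are Tuesdays at 28- or 35-day spacing (28, 35, 28, 28, 35).
The pattern: 3rd Tuesday of the month.
3rd Tuesday of June 2008: Jun 17 2008.
July 2008 — 3rd Tuesday is Jul 15 2008.
August 2008 — 3rd Tuesday is Aug 19 2008.

Jun 17 2008, Jul 15 2008, Aug 19 2008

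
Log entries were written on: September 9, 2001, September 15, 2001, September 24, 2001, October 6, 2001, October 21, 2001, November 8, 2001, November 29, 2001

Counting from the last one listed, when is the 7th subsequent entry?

July 18, 2002

Gaps: 6, 9, 12, 15, 18, 21 days — each gap is 3 larger than the previous one.
Next gap: 24 days. November 29, 2001 + 24 days = December 23, 2001.
Next gap: 27 days. December 23, 2001 + 27 days = January 19, 2002.
Next gap: 30 days. January 19, 2002 + 30 days = February 18, 2002.
Next gap: 33 days. February 18, 2002 + 33 days = March 23, 2002.
Next gap: 36 days. March 23, 2002 + 36 days = April 28, 2002.
Next gap: 39 days. April 28, 2002 + 39 days = June 6, 2002.
Next gap: 42 days. June 6, 2002 + 42 days = July 18, 2002.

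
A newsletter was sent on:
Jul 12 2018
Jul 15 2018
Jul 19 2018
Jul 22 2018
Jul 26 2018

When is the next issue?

The gap pattern 3, 4, 3, 4 repeats every 2 events.
These are the Thursdays and Sundays of each week.
Next Sunday: Jul 29 2018.

Jul 29 2018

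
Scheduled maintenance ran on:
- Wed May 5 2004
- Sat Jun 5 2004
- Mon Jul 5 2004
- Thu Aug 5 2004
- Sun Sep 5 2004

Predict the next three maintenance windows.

Tue Oct 5 2004, Fri Nov 5 2004, Sun Dec 5 2004

Gaps: 31, 30, 31, 31 days — not constant. Every event is on the 5th of the month.
Pattern: the 5th of each month.
Next: October 2004 → Tue Oct 5 2004.
November 2004: Fri Nov 5 2004.
Next: December 2004 → Sun Dec 5 2004.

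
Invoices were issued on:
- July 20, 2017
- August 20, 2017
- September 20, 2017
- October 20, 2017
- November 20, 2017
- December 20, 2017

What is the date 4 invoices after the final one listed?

April 20, 2018

Each date is the 20th; the gaps (31, 31, 30, 31, 30) track the month lengths.
The rule is the 20th of each month.
Next: January 2018 → January 20, 2018.
February 2018: February 20, 2018.
March 2018: March 20, 2018.
Next: April 2018 → April 20, 2018.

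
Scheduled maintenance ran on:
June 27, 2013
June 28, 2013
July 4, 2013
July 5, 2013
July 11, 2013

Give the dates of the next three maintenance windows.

July 12, 2013; July 18, 2013; July 19, 2013

The gap pattern 1, 6, 1, 6 repeats every 2 events.
These are the Thursdays and Fridays of each week.
Next Friday: July 12, 2013.
Next Thursday: July 18, 2013.
Next Friday: July 19, 2013.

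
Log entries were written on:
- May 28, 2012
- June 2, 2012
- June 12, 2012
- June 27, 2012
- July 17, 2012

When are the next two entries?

The spacing grows by 5 each time: 5, 10, 15, 20 days.
Next gap: 25 days. July 17, 2012 + 25 days = August 11, 2012.
Next gap: 30 days. August 11, 2012 + 30 days = September 10, 2012.

August 11, 2012; September 10, 2012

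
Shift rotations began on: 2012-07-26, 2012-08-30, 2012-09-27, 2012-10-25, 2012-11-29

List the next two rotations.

2012-12-27, 2013-01-31

These are Thursdays with 35, 28, 28, 35-day gaps.
Each is the final Thursday of its month — 2012-08-30 is past the 28th, so '4th Thursday' doesn't fit.
Last Thursday of December 2012: 2012-12-27.
Last Thursday of January 2013: 2013-01-31.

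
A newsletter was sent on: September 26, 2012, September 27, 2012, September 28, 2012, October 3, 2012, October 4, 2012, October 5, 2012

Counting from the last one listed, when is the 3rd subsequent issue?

Gaps: 1, 1, 5, 1, 1 days — not constant, but cyclic with period 3.
The events fall on every Wednesday, Thursday and Friday.
The following Wednesday is October 10, 2012.
Next Thursday: October 11, 2012.
The following Friday is October 12, 2012.

October 12, 2012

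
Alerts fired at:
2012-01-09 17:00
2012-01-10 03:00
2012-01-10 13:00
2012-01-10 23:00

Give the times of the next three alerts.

Gaps: 10, 10, 10 hours — each event is 10 hours after the previous one.
2012-01-10 23:00 + 10 h = 2012-01-11 09:00.
2012-01-11 09:00 + 10 h = 2012-01-11 19:00.
2012-01-11 19:00 + 10 h = 2012-01-12 05:00.

2012-01-11 09:00, 2012-01-11 19:00, 2012-01-12 05:00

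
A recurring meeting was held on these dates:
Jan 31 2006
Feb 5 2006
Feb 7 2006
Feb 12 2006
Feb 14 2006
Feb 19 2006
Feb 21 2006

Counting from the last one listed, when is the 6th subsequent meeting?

The gap pattern 5, 2, 5, 2, 5, 2 repeats every 2 events.
These are the Tuesdays and Sundays of each week.
Next Sunday: Feb 26 2006.
The following Tuesday is Feb 28 2006.
The following Sunday is Mar 5 2006.
Next Tuesday: Mar 7 2006.
The following Sunday is Mar 12 2006.
The following Tuesday is Mar 14 2006.

Mar 14 2006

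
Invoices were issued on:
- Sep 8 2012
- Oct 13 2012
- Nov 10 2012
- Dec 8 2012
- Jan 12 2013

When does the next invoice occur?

Feb 9 2013

All dates are Saturdays, 35, 28, 28, 35 days apart.
Specifically, the 2nd Saturday of each month.
February 2013 — 2nd Saturday is Feb 9 2013.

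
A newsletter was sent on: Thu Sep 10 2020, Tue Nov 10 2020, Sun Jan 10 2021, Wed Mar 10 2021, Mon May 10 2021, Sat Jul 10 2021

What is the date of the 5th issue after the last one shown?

Tue May 10 2022

Each date is the 10th; the gaps (61, 61, 59, 61, 61) track the month lengths.
The rule is the 10th of every 2 months.
September 2021: Fri Sep 10 2021.
Next: November 2021 → Wed Nov 10 2021.
Next: January 2022 → Mon Jan 10 2022.
March 2022: Thu Mar 10 2022.
May 2022: Tue May 10 2022.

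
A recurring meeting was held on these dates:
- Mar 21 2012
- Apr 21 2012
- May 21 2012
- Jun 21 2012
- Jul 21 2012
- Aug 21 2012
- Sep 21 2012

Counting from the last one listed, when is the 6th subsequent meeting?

Each date is the 21st; the gaps (31, 30, 31, 30, 31, 31) track the month lengths.
The rule is the 21st of each month.
October 2012: Oct 21 2012.
Next: November 2012 → Nov 21 2012.
Next: December 2012 → Dec 21 2012.
Next: January 2013 → Jan 21 2013.
Next: February 2013 → Feb 21 2013.
March 2013: Mar 21 2013.

Mar 21 2013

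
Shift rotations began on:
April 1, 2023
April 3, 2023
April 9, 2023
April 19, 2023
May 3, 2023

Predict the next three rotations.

Gaps: 2, 6, 10, 14 days — each gap is 4 larger than the previous one.
Next gap: 18 days. May 3, 2023 + 18 days = May 21, 2023.
Next gap: 22 days. May 21, 2023 + 22 days = June 12, 2023.
Next gap: 26 days. June 12, 2023 + 26 days = July 8, 2023.

May 21, 2023; June 12, 2023; July 8, 2023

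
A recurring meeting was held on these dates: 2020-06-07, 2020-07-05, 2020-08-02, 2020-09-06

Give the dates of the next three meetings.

2020-10-04, 2020-11-01, 2020-12-06

These are Sundays at 28- or 35-day spacing (28, 28, 35).
The pattern: 1st Sunday of the month.
1st Sunday of October 2020: 2020-10-04.
November 2020 — 1st Sunday is 2020-11-01.
December 2020 — 1st Sunday is 2020-12-06.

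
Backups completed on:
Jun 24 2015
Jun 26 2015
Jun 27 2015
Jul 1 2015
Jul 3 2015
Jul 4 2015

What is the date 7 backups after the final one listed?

Every event lands on a Wednesday or Friday or Saturday (gaps cycle 2, 1, 4, 2, 1).
So the schedule is: every Wednesday, Friday and Saturday.
The following Wednesday is Jul 8 2015.
The following Friday is Jul 10 2015.
Next Saturday: Jul 11 2015.
The following Wednesday is Jul 15 2015.
Next Friday: Jul 17 2015.
The following Saturday is Jul 18 2015.
Next Wednesday: Jul 22 2015.

Jul 22 2015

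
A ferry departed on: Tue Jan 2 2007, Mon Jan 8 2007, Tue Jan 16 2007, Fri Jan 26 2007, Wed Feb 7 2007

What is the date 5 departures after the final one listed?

Tue May 8 2007

The spacing grows by 2 each time: 6, 8, 10, 12 days.
Next gap: 14 days. Wed Feb 7 2007 + 14 days = Wed Feb 21 2007.
Next gap: 16 days. Wed Feb 21 2007 + 16 days = Fri Mar 9 2007.
Next gap: 18 days. Fri Mar 9 2007 + 18 days = Tue Mar 27 2007.
Next gap: 20 days. Tue Mar 27 2007 + 20 days = Mon Apr 16 2007.
Next gap: 22 days. Mon Apr 16 2007 + 22 days = Tue May 8 2007.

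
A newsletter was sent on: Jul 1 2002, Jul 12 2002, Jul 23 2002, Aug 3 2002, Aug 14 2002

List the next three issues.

Gaps between consecutive events: 11, 11, 11, 11 days — a constant 11-day interval.
Aug 14 2002 + 11 days = Aug 25 2002.
Aug 25 2002 + 11 days = Sep 5 2002.
Sep 5 2002 + 11 days = Sep 16 2002.

Aug 25 2002, Sep 5 2002, Sep 16 2002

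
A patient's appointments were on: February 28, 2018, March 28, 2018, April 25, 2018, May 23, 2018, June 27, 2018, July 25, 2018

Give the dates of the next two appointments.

These are Wednesdays at 28- or 35-day spacing (28, 28, 28, 35, 28).
The pattern: 4th Wednesday of the month.
August 2018 — 4th Wednesday is August 22, 2018.
September 2018 — 4th Wednesday is September 26, 2018.

August 22, 2018; September 26, 2018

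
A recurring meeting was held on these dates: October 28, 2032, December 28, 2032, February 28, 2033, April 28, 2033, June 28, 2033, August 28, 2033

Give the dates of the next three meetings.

October 28, 2033; December 28, 2033; February 28, 2034

The day-of-month is always 28 (61, 62, 59, 61, 61 days between events).
So this recurs on the 28th of every 2 months.
Next: October 2033 → October 28, 2033.
Next: December 2033 → December 28, 2033.
February 2034: February 28, 2034.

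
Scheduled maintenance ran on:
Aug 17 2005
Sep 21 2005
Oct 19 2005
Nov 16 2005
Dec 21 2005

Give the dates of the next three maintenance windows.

Jan 18 2006, Feb 15 2006, Mar 15 2006

All dates are Wednesdays, 35, 28, 28, 35 days apart.
Specifically, the 3rd Wednesday of each month.
3rd Wednesday of January 2006: Jan 18 2006.
3rd Wednesday of February 2006: Feb 15 2006.
3rd Wednesday of March 2006: Mar 15 2006.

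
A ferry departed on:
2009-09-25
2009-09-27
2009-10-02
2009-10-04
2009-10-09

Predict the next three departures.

Every event lands on a Friday or Sunday (gaps cycle 2, 5, 2, 5).
So the schedule is: every Friday and Sunday.
The following Sunday is 2009-10-11.
The following Friday is 2009-10-16.
The following Sunday is 2009-10-18.

2009-10-11, 2009-10-16, 2009-10-18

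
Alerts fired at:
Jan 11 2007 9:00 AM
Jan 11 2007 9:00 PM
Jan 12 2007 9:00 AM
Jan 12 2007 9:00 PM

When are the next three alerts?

The interval is a steady 12 hours (12, 12, 12).
Jan 12 2007 9:00 PM + 12 h = Jan 13 2007 9:00 AM.
Jan 13 2007 9:00 AM + 12 h = Jan 13 2007 9:00 PM.
Jan 13 2007 9:00 PM + 12 h = Jan 14 2007 9:00 AM.

Jan 13 2007 9:00 AM, Jan 13 2007 9:00 PM, Jan 14 2007 9:00 AM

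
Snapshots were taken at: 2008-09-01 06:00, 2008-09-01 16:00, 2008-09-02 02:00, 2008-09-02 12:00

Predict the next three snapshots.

Gaps: 10, 10, 10 hours — each event is 10 hours after the previous one.
2008-09-02 12:00 + 10 h = 2008-09-02 22:00.
2008-09-02 22:00 + 10 h = 2008-09-03 08:00.
2008-09-03 08:00 + 10 h = 2008-09-03 18:00.

2008-09-02 22:00, 2008-09-03 08:00, 2008-09-03 18:00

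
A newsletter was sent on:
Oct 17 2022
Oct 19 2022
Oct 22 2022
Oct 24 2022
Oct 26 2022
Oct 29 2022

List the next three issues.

The gap pattern 2, 3, 2, 2, 3 repeats every 3 events.
These are the Mondays, Wednesdays and Saturdays of each week.
Next Monday: Oct 31 2022.
The following Wednesday is Nov 2 2022.
Next Saturday: Nov 5 2022.

Oct 31 2022, Nov 2 2022, Nov 5 2022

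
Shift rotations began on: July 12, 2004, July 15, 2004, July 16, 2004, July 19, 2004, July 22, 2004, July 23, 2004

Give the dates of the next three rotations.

The gap pattern 3, 1, 3, 3, 1 repeats every 3 events.
These are the Mondays, Thursdays and Fridays of each week.
The following Monday is July 26, 2004.
Next Thursday: July 29, 2004.
The following Friday is July 30, 2004.

July 26, 2004; July 29, 2004; July 30, 2004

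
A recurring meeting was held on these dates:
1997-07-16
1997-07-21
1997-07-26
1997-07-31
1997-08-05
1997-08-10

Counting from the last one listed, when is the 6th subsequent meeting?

1997-09-09

Every event comes 5 days after the last (5, 5, 5, 5, 5).
1997-08-10 + 5 days = 1997-08-15.
1997-08-15 + 5 days = 1997-08-20.
1997-08-20 + 5 days = 1997-08-25.
1997-08-25 + 5 days = 1997-08-30.
1997-08-30 + 5 days = 1997-09-04.
1997-09-04 + 5 days = 1997-09-09.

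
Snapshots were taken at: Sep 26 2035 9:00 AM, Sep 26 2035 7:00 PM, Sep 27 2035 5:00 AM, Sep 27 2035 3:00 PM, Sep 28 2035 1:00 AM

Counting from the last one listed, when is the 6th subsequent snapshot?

Sep 30 2035 1:00 PM

Spacing: 10, 10, 10, 10 h — constant 10 h.
Sep 28 2035 1:00 AM + 10 h = Sep 28 2035 11:00 AM.
Sep 28 2035 11:00 AM + 10 h = Sep 28 2035 9:00 PM.
Sep 28 2035 9:00 PM + 10 h = Sep 29 2035 7:00 AM.
Sep 29 2035 7:00 AM + 10 h = Sep 29 2035 5:00 PM.
Sep 29 2035 5:00 PM + 10 h = Sep 30 2035 3:00 AM.
Sep 30 2035 3:00 AM + 10 h = Sep 30 2035 1:00 PM.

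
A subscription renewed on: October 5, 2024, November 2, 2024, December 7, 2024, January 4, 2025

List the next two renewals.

February 1, 2025; March 1, 2025

These are Saturdays at 28- or 35-day spacing (28, 35, 28).
The pattern: 1st Saturday of the month.
1st Saturday of February 2025: February 1, 2025.
1st Saturday of March 2025: March 1, 2025.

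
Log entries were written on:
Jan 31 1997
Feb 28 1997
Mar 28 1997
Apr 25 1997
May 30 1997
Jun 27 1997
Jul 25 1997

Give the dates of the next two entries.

Aug 29 1997, Sep 26 1997

Every date is a Friday; gaps 28, 28, 28, 35, 28, 28 days.
Each is the last Friday of its month (at least one falls on the 29th or later, ruling out '4th Friday').
Last Friday of August 1997: Aug 29 1997.
September 1997 ends with Friday Sep 26 1997.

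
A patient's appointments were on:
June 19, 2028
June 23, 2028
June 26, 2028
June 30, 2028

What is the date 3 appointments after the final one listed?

The gap pattern 4, 3, 4 repeats every 2 events.
These are the Mondays and Fridays of each week.
The following Monday is July 3, 2028.
Next Friday: July 7, 2028.
The following Monday is July 10, 2028.

July 10, 2028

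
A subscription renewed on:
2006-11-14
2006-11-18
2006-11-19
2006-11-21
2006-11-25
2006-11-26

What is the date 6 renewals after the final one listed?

Gaps: 4, 1, 2, 4, 1 days — not constant, but cyclic with period 3.
The events fall on every Tuesday, Saturday and Sunday.
Next Tuesday: 2006-11-28.
Next Saturday: 2006-12-02.
The following Sunday is 2006-12-03.
The following Tuesday is 2006-12-05.
The following Saturday is 2006-12-09.
The following Sunday is 2006-12-10.

2006-12-10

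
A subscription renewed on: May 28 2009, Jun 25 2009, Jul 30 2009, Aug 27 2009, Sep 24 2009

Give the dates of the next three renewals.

Oct 29 2009, Nov 26 2009, Dec 31 2009

Every date is a Thursday; gaps 28, 35, 28, 28 days.
Each is the last Thursday of its month (at least one falls on the 29th or later, ruling out '4th Thursday').
Last Thursday of October 2009: Oct 29 2009.
November 2009 ends with Thursday Nov 26 2009.
December 2009 ends with Thursday Dec 31 2009.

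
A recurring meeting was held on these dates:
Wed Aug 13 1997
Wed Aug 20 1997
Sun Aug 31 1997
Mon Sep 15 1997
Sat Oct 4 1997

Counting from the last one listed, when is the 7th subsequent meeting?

Sat Jun 6 1998

The spacing grows by 4 each time: 7, 11, 15, 19 days.
Next gap: 23 days. Sat Oct 4 1997 + 23 days = Mon Oct 27 1997.
Next gap: 27 days. Mon Oct 27 1997 + 27 days = Sun Nov 23 1997.
Next gap: 31 days. Sun Nov 23 1997 + 31 days = Wed Dec 24 1997.
Next gap: 35 days. Wed Dec 24 1997 + 35 days = Wed Jan 28 1998.
Next gap: 39 days. Wed Jan 28 1998 + 39 days = Sun Mar 8 1998.
Next gap: 43 days. Sun Mar 8 1998 + 43 days = Mon Apr 20 1998.
Next gap: 47 days. Mon Apr 20 1998 + 47 days = Sat Jun 6 1998.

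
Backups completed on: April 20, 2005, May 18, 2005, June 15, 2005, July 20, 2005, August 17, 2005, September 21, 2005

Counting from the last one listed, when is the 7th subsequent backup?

Gaps: 28, 28, 35, 28, 35 days — a mix of 28 and 35. Every date is a Wednesday.
Each is the 3rd Wednesday of its month.
3rd Wednesday of October 2005: October 19, 2005.
November 2005 — 3rd Wednesday is November 16, 2005.
3rd Wednesday of December 2005: December 21, 2005.
January 2006 — 3rd Wednesday is January 18, 2006.
3rd Wednesday of February 2006: February 15, 2006.
3rd Wednesday of March 2006: March 15, 2006.
April 2006 — 3rd Wednesday is April 19, 2006.

April 19, 2006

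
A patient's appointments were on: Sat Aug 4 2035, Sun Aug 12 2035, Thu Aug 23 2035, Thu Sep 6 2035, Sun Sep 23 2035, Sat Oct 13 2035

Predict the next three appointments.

Mon Nov 5 2035, Sat Dec 1 2035, Sun Dec 30 2035

The spacing grows by 3 each time: 8, 11, 14, 17, 20 days.
Next gap: 23 days. Sat Oct 13 2035 + 23 days = Mon Nov 5 2035.
Next gap: 26 days. Mon Nov 5 2035 + 26 days = Sat Dec 1 2035.
Next gap: 29 days. Sat Dec 1 2035 + 29 days = Sun Dec 30 2035.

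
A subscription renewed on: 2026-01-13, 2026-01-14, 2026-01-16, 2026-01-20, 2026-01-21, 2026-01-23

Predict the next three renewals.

2026-01-27, 2026-01-28, 2026-01-30

Gaps: 1, 2, 4, 1, 2 days — not constant, but cyclic with period 3.
The events fall on every Tuesday, Wednesday and Friday.
The following Tuesday is 2026-01-27.
The following Wednesday is 2026-01-28.
Next Friday: 2026-01-30.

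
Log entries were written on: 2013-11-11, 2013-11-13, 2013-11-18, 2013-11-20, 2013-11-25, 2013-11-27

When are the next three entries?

2013-12-02, 2013-12-04, 2013-12-09

Gaps: 2, 5, 2, 5, 2 days — not constant, but cyclic with period 2.
The events fall on every Monday and Wednesday.
Next Monday: 2013-12-02.
Next Wednesday: 2013-12-04.
The following Monday is 2013-12-09.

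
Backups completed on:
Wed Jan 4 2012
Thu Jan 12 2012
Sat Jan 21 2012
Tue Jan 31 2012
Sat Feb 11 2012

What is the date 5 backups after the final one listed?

Sat Apr 21 2012

Gaps: 8, 9, 10, 11 days — each gap is 1 larger than the previous one.
Next gap: 12 days. Sat Feb 11 2012 + 12 days = Thu Feb 23 2012.
Next gap: 13 days. Thu Feb 23 2012 + 13 days = Wed Mar 7 2012.
Next gap: 14 days. Wed Mar 7 2012 + 14 days = Wed Mar 21 2012.
Next gap: 15 days. Wed Mar 21 2012 + 15 days = Thu Apr 5 2012.
Next gap: 16 days. Thu Apr 5 2012 + 16 days = Sat Apr 21 2012.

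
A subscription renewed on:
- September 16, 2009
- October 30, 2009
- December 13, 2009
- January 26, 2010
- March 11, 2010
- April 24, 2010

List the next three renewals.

June 7, 2010; July 21, 2010; September 3, 2010

Gaps between consecutive events: 44, 44, 44, 44, 44 days — a constant 44-day interval.
April 24, 2010 + 44 days = June 7, 2010.
June 7, 2010 + 44 days = July 21, 2010.
July 21, 2010 + 44 days = September 3, 2010.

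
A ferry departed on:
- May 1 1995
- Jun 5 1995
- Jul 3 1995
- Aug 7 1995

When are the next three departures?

Sep 4 1995, Oct 2 1995, Nov 6 1995

These are Mondays at 28- or 35-day spacing (35, 28, 35).
The pattern: 1st Monday of the month.
1st Monday of September 1995: Sep 4 1995.
October 1995 — 1st Monday is Oct 2 1995.
1st Monday of November 1995: Nov 6 1995.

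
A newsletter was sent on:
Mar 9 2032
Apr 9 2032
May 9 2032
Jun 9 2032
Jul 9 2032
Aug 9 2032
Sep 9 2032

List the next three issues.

Oct 9 2032, Nov 9 2032, Dec 9 2032

Each date is the 9th; the gaps (31, 30, 31, 30, 31, 31) track the month lengths.
The rule is the 9th of each month.
October 2032: Oct 9 2032.
November 2032: Nov 9 2032.
December 2032: Dec 9 2032.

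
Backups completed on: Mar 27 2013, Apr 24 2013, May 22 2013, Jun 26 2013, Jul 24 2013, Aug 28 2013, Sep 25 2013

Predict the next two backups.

Gaps: 28, 28, 35, 28, 35, 28 days — a mix of 28 and 35. Every date is a Wednesday.
Each is the 4th Wednesday of its month.
4th Wednesday of October 2013: Oct 23 2013.
4th Wednesday of November 2013: Nov 27 2013.

Oct 23 2013, Nov 27 2013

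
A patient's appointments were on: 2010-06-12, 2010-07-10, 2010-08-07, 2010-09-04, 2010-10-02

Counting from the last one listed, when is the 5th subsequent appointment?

Gaps between consecutive events: 28, 28, 28, 28 days — a constant 28-day interval.
2010-10-02 + 28 days = 2010-10-30.
2010-10-30 + 28 days = 2010-11-27.
2010-11-27 + 28 days = 2010-12-25.
2010-12-25 + 28 days = 2011-01-22.
2011-01-22 + 28 days = 2011-02-19.

2011-02-19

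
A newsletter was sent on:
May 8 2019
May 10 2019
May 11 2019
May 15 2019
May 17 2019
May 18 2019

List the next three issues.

May 22 2019, May 24 2019, May 25 2019

The gap pattern 2, 1, 4, 2, 1 repeats every 3 events.
These are the Wednesdays, Fridays and Saturdays of each week.
Next Wednesday: May 22 2019.
Next Friday: May 24 2019.
The following Saturday is May 25 2019.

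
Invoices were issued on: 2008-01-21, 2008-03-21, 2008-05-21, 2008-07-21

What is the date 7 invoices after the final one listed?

2009-09-21

The day-of-month is always 21 (60, 61, 61 days between events).
So this recurs on the 21st of every 2 months.
Next: September 2008 → 2008-09-21.
November 2008: 2008-11-21.
Next: January 2009 → 2009-01-21.
Next: March 2009 → 2009-03-21.
May 2009: 2009-05-21.
July 2009: 2009-07-21.
Next: September 2009 → 2009-09-21.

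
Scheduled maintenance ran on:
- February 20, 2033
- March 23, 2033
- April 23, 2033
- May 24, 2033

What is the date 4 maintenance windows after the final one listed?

Gaps between consecutive events: 31, 31, 31 days — a constant 31-day interval.
May 24, 2033 + 31 days = June 24, 2033.
June 24, 2033 + 31 days = July 25, 2033.
July 25, 2033 + 31 days = August 25, 2033.
August 25, 2033 + 31 days = September 25, 2033.

September 25, 2033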